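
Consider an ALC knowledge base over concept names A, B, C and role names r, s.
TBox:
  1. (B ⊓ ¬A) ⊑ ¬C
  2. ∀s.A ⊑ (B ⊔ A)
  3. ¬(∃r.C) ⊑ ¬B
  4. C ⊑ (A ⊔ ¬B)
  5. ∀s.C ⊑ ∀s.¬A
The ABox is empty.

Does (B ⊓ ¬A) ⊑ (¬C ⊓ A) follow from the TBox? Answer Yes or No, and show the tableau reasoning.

No

1. (B ⊓ ¬A) ⊑ (¬C ⊓ A)  ⇔  ((B ⊓ ¬A) ⊓ (C ⊔ ¬A)) unsat w.r.t. T
   apply at x₀: (B ⊓ ¬A)⊑¬C
   open: L(x₀) ⊇ {B, ¬A, ¬C, ∃r.C, ∃s.¬A, …} (+ ∃-successors)
2. Hence (B ⊓ ¬A) ⊑ (¬C ⊓ A): not entailed.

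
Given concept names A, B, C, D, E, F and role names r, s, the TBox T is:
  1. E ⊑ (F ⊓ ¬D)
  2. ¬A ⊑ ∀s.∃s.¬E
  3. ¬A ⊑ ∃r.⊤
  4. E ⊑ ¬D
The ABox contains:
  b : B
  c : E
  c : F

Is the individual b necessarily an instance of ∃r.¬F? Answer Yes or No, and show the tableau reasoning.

1. b : ∃r.¬F?  L(b) = {B} ∪ {∀r.F}
   open: L(b) ⊇ {A, B, ¬E, ∀r.F} — b ∉ ∃r.¬F possible
2. Hence b : ∃r.¬F: not entailed.

No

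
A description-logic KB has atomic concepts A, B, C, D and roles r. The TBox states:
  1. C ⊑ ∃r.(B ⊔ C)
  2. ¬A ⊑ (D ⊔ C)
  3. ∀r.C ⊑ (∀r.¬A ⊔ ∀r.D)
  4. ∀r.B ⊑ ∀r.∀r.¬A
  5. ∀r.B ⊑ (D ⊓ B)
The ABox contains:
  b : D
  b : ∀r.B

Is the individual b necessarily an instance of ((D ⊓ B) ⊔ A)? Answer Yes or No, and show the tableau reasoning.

1. b : ((D ⊓ B) ⊔ A)?  L(b) = {D, ∀r.B} ∪ {((¬D ⊔ ¬B) ⊓ ¬A)}
   clash {B, ¬B} at b — b ∈ ((D ⊓ B) ⊔ A)
2. Hence b : ((D ⊓ B) ⊔ A): entailed.

Yes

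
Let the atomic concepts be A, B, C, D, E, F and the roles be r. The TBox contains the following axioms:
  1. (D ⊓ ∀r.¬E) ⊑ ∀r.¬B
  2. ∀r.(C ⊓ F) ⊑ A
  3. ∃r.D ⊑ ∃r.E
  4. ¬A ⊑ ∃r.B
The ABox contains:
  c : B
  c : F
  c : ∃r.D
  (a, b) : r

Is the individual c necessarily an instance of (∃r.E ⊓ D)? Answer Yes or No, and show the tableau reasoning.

1. c : (∃r.E ⊓ D)?  L(c) = {B, F, ∃r.D} ∪ {(∀r.¬E ⊔ ¬D)}
   apply at c: ∃r.D⊑∃r.E
   open: L(c) ⊇ {A, B, F, ¬D, ∃r.D, …} (+ ∃-successors) — c ∉ (∃r.E ⊓ D) possible
2. Hence c : (∃r.E ⊓ D): not entailed.

No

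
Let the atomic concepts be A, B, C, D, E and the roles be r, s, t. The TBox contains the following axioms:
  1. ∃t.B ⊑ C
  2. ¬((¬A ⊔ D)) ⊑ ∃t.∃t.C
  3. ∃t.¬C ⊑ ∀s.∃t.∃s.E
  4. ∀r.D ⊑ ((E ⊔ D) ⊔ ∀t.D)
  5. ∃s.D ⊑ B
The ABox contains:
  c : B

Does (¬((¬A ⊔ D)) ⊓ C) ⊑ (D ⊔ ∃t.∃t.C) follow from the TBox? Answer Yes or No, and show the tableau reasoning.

Yes

1. (¬((¬A ⊔ D)) ⊓ C) ⊑ (D ⊔ ∃t.∃t.C)  ⇔  (((A ⊓ ¬D) ⊓ C) ⊓ (¬D ⊓ ∀t.∀t.¬C)) unsat w.r.t. T
   all branches close; clash {C, ¬C} at an ∃-successor
2. Hence (¬((¬A ⊔ D)) ⊓ C) ⊑ (D ⊔ ∃t.∃t.C): entailed.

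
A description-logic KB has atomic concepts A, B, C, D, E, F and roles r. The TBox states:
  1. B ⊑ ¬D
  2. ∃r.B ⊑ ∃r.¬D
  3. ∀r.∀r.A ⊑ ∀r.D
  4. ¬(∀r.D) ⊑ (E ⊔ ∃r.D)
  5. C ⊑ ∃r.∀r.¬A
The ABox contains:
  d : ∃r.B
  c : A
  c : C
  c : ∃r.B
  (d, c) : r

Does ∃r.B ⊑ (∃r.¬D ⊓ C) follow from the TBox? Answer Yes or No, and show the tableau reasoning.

No

1. ∃r.B ⊑ (∃r.¬D ⊓ C)  ⇔  (∃r.B ⊓ (∀r.D ⊔ ¬C)) unsat w.r.t. T
   apply at x₀: ∃r.B⊑∃r.¬D
   open: L(x₀) ⊇ {E, ¬B, ¬C, ∃r.B, ∃r.¬D, …} (+ ∃-successors)
2. Hence ∃r.B ⊑ (∃r.¬D ⊓ C): not entailed.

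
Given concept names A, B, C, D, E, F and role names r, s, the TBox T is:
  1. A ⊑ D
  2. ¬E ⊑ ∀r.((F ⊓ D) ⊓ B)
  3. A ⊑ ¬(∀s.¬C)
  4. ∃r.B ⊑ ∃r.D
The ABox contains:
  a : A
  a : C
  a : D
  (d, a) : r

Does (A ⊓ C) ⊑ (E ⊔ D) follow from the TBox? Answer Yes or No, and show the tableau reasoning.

1. (A ⊓ C) ⊑ (E ⊔ D)  ⇔  ((A ⊓ C) ⊓ (¬E ⊓ ¬D)) unsat w.r.t. T
   all branches close; clash {D, ¬D} at x₀
2. Hence (A ⊓ C) ⊑ (E ⊔ D): entailed.

Yes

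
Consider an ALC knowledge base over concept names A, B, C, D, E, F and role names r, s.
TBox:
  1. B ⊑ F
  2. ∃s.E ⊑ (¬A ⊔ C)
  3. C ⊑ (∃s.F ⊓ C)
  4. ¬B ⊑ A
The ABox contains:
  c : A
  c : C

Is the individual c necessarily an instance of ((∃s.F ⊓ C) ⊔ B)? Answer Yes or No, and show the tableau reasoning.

Yes

1. c : ((∃s.F ⊓ C) ⊔ B)?  L(c) = {A, C} ∪ {((∀s.¬F ⊔ ¬C) ⊓ ¬B)}
   clash {C, ¬C} at c — c ∈ ((∃s.F ⊓ C) ⊔ B)
2. Hence c : ((∃s.F ⊓ C) ⊔ B): entailed.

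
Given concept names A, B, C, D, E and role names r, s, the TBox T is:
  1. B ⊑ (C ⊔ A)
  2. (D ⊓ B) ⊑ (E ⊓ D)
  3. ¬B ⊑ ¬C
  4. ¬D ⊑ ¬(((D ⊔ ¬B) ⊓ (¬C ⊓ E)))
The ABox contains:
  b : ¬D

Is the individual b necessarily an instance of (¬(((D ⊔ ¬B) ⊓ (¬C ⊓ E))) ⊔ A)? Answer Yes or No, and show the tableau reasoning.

1. b : (¬(((D ⊔ ¬B) ⊓ (¬C ⊓ E))) ⊔ A)?  L(b) = {¬D} ∪ {(((D ⊔ ¬B) ⊓ (¬C ⊓ E)) ⊓ ¬A)}
   clash {D, ¬D} at b — b ∈ (¬(((D ⊔ ¬B) ⊓ (¬C ⊓ E))) ⊔ A)
2. Hence b : (¬(((D ⊔ ¬B) ⊓ (¬C ⊓ E))) ⊔ A): entailed.

Yes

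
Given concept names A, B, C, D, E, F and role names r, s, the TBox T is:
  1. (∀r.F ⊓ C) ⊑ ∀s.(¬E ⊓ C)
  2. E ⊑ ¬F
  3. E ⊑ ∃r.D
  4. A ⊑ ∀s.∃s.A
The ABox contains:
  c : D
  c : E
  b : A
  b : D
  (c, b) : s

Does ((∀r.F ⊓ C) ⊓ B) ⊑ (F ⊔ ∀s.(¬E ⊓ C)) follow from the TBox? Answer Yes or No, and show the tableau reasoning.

1. ((∀r.F ⊓ C) ⊓ B) ⊑ (F ⊔ ∀s.(¬E ⊓ C))  ⇔  (((∀r.F ⊓ C) ⊓ B) ⊓ (¬F ⊓ ∃s.(E ⊔ ¬C))) unsat w.r.t. T
   all branches close; clash {C, ¬C} at an ∃-successor
2. Hence ((∀r.F ⊓ C) ⊓ B) ⊑ (F ⊔ ∀s.(¬E ⊓ C)): entailed.

Yes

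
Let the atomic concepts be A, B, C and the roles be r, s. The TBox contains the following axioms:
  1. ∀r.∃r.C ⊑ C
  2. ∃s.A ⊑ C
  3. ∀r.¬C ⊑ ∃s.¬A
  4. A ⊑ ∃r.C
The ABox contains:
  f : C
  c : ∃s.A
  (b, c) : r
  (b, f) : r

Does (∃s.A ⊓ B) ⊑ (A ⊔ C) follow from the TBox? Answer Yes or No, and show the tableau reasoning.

Yes

1. (∃s.A ⊓ B) ⊑ (A ⊔ C)  ⇔  ((∃s.A ⊓ B) ⊓ (¬A ⊓ ¬C)) unsat w.r.t. T
   all branches close; clash {C, ¬C} at x₀
2. Hence (∃s.A ⊓ B) ⊑ (A ⊔ C): entailed.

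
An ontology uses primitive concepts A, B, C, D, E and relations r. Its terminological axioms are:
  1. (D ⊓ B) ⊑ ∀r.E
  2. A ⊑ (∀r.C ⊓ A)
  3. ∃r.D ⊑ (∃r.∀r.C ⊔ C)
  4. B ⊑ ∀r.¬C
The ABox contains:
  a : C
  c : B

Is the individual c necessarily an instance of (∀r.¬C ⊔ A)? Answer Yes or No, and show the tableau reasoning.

Yes

1. c : (∀r.¬C ⊔ A)?  L(c) = {B} ∪ {(∃r.C ⊓ ¬A)}
   clash {C, ¬C} at an ∃-successor — c ∈ (∀r.¬C ⊔ A)
2. Hence c : (∀r.¬C ⊔ A): entailed.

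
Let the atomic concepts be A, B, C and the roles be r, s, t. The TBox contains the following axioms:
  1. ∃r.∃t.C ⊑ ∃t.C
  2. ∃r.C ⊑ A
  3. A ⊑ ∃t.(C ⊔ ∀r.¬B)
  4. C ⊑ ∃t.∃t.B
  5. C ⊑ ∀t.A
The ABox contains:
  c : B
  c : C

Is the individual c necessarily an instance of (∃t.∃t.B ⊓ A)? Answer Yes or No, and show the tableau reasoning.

No

1. c : (∃t.∃t.B ⊓ A)?  L(c) = {B, C} ∪ {(∀t.∀t.¬B ⊔ ¬A)}
   apply at c: C⊑∃t.∃t.B; C⊑∀t.A
   open: L(c) ⊇ {B, C, ¬A, ∀r.¬C, ∀r.∀t.¬C, …} (+ ∃-successors) — c ∉ (∃t.∃t.B ⊓ A) possible
2. Hence c : (∃t.∃t.B ⊓ A): not entailed.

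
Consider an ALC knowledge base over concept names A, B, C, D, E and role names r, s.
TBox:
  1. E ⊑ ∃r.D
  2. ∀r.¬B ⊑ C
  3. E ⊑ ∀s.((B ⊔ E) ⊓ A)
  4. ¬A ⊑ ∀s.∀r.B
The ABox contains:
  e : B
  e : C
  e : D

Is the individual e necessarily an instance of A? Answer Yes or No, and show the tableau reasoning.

1. e : A?  L(e) = {B, C, D} ∪ {¬A}
   apply at e: ¬A⊑∀s.∀r.B
   open: L(e) ⊇ {B, C, D, ¬A, ¬E, …} — e ∉ A possible
2. Hence e : A: not entailed.

No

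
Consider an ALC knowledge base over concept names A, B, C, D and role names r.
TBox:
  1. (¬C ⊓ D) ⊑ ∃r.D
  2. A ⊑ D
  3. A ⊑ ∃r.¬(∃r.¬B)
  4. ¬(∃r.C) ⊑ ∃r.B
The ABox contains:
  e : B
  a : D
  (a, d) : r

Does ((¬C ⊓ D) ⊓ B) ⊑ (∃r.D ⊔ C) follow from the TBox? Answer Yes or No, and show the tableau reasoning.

1. ((¬C ⊓ D) ⊓ B) ⊑ (∃r.D ⊔ C)  ⇔  (((¬C ⊓ D) ⊓ B) ⊓ (∀r.¬D ⊓ ¬C)) unsat w.r.t. T
   all branches close; clash {D, ¬D} at an ∃-successor
2. Hence ((¬C ⊓ D) ⊓ B) ⊑ (∃r.D ⊔ C): entailed.

Yes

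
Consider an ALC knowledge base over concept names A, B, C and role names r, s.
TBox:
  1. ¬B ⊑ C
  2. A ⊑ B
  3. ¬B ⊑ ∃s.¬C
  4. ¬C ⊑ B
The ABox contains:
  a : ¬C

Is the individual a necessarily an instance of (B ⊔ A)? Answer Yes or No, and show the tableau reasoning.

Yes

1. a : (B ⊔ A)?  L(a) = {¬C} ∪ {(¬B ⊓ ¬A)}
   clash {C, ¬C} at a — a ∈ (B ⊔ A)
2. Hence a : (B ⊔ A): entailed.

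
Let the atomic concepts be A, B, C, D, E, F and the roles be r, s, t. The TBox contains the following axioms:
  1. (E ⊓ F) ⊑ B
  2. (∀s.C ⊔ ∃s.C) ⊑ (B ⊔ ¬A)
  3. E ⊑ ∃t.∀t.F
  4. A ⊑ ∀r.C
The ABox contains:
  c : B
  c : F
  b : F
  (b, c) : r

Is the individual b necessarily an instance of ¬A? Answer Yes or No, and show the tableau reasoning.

1. b : ¬A?  L(b) = {F} ∪ {A}
   apply at b: A⊑∀r.C
   open: L(b) ⊇ {A, F, ¬E, ∀r.C, ∀s.¬C, …} (+ ∃-successors) — b ∉ ¬A possible
2. Hence b : ¬A: not entailed.

No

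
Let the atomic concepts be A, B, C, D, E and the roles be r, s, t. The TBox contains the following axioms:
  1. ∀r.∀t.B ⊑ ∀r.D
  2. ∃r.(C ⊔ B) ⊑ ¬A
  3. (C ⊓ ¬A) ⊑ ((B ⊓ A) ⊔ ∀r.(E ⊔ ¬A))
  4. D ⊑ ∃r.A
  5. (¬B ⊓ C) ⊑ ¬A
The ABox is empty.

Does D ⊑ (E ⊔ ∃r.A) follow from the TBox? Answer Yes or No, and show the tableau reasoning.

Yes

1. D ⊑ (E ⊔ ∃r.A)  ⇔  (D ⊓ (¬E ⊓ ∀r.¬A)) unsat w.r.t. T
   all branches close; clash {A, ¬A} at an ∃-successor
2. Hence D ⊑ (E ⊔ ∃r.A): entailed.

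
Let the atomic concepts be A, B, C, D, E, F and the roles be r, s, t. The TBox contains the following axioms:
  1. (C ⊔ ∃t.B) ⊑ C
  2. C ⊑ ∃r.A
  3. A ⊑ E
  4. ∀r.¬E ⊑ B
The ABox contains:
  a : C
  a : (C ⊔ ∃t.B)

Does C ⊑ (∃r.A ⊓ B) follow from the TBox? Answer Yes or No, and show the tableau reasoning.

No

1. C ⊑ (∃r.A ⊓ B)  ⇔  (C ⊓ (∀r.¬A ⊔ ¬B)) unsat w.r.t. T
   apply at x₀: C⊑∃r.A
   open: L(x₀) ⊇ {C, ¬A, ¬B, ∃r.A, ∃r.E} (+ ∃-successors)
2. Hence C ⊑ (∃r.A ⊓ B): not entailed.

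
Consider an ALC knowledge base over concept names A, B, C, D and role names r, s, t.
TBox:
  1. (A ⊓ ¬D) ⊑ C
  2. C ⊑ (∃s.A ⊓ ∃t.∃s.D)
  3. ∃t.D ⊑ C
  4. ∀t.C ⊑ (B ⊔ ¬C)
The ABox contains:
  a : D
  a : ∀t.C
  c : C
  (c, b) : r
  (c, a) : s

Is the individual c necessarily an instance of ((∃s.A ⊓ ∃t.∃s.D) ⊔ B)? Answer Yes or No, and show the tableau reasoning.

Yes

1. c : ((∃s.A ⊓ ∃t.∃s.D) ⊔ B)?  L(c) = {C} ∪ {((∀s.¬A ⊔ ∀t.∀s.¬D) ⊓ ¬B)}
   clash {C, ¬C} at c — c ∈ ((∃s.A ⊓ ∃t.∃s.D) ⊔ B)
2. Hence c : ((∃s.A ⊓ ∃t.∃s.D) ⊔ B): entailed.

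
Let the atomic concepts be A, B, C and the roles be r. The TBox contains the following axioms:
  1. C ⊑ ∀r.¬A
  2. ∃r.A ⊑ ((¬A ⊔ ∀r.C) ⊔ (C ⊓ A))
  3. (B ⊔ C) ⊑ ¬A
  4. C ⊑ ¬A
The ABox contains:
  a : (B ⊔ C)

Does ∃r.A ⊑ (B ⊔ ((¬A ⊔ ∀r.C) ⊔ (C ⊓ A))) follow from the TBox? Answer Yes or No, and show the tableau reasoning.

Yes

1. ∃r.A ⊑ (B ⊔ ((¬A ⊔ ∀r.C) ⊔ (C ⊓ A)))  ⇔  (∃r.A ⊓ (¬B ⊓ ((A ⊓ ∃r.¬C) ⊓ (¬C ⊔ ¬A)))) unsat w.r.t. T
   all branches close; clash {A, ¬A} at x₀
2. Hence ∃r.A ⊑ (B ⊔ ((¬A ⊔ ∀r.C) ⊔ (C ⊓ A))): entailed.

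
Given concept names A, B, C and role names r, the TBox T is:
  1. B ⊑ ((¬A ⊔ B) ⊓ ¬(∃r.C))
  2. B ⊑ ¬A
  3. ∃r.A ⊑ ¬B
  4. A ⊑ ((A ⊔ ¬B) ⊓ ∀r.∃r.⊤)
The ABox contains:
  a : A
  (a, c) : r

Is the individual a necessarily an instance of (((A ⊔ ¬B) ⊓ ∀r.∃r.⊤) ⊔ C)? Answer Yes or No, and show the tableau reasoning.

Yes

1. a : (((A ⊔ ¬B) ⊓ ∀r.∃r.⊤) ⊔ C)?  L(a) = {A} ∪ {(((¬A ⊓ B) ⊔ ∃r.∀r.⊥) ⊓ ¬C)}
   clash {A, ¬A} at a — a ∈ (((A ⊔ ¬B) ⊓ ∀r.∃r.⊤) ⊔ C)
2. Hence a : (((A ⊔ ¬B) ⊓ ∀r.∃r.⊤) ⊔ C): entailed.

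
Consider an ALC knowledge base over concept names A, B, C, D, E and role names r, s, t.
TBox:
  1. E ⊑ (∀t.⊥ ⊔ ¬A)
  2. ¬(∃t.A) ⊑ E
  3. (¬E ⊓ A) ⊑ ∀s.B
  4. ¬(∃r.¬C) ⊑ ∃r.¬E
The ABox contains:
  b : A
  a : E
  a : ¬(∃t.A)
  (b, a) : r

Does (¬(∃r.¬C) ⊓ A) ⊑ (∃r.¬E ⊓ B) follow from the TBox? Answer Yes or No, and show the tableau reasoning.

1. (¬(∃r.¬C) ⊓ A) ⊑ (∃r.¬E ⊓ B)  ⇔  ((∀r.C ⊓ A) ⊓ (∀r.E ⊔ ¬B)) unsat w.r.t. T
   apply at x₀: ¬(∃r.¬C)⊑∃r.¬E
   open: L(x₀) ⊇ {A, ¬B, ¬E, ∀r.C, ∀s.B, …} (+ ∃-successors)
2. Hence (¬(∃r.¬C) ⊓ A) ⊑ (∃r.¬E ⊓ B): not entailed.

No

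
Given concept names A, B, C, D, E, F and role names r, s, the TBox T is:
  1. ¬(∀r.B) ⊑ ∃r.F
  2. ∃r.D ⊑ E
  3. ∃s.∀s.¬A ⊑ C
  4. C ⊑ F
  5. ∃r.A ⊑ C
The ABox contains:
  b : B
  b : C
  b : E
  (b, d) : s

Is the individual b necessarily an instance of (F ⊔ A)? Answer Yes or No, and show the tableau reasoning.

1. b : (F ⊔ A)?  L(b) = {B, C, E} ∪ {(¬F ⊓ ¬A)}
   clash {F, ¬F} at b — b ∈ (F ⊔ A)
2. Hence b : (F ⊔ A): entailed.

Yes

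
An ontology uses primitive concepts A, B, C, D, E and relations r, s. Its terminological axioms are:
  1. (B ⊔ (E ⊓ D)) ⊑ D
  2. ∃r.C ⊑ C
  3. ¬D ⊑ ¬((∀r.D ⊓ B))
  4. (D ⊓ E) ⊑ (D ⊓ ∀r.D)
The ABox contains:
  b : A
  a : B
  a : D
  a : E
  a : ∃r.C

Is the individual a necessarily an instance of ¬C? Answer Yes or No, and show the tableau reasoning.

1. a : ¬C?  L(a) = {B, D, E, ∃r.C} ∪ {C}
   open: L(a) ⊇ {B, C, D, E, ∀r.D, …} (+ ∃-successors) — a ∉ ¬C possible
2. Hence a : ¬C: not entailed.

No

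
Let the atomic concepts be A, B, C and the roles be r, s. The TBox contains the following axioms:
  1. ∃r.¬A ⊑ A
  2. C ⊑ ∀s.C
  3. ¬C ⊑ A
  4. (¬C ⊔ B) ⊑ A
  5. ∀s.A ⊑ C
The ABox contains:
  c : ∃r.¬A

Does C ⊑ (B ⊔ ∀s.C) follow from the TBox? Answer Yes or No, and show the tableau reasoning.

1. C ⊑ (B ⊔ ∀s.C)  ⇔  (C ⊓ (¬B ⊓ ∃s.¬C)) unsat w.r.t. T
   all branches close; clash {C, ¬C} at an ∃-successor
2. Hence C ⊑ (B ⊔ ∀s.C): entailed.

Yes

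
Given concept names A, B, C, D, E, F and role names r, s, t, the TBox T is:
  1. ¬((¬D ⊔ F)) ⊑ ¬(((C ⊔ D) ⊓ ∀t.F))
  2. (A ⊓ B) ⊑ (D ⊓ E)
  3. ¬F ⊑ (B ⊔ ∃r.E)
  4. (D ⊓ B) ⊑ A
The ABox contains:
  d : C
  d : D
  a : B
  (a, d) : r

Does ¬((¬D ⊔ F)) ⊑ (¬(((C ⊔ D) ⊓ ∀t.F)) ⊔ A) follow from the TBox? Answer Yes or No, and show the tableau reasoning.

Yes

1. ¬((¬D ⊔ F)) ⊑ (¬(((C ⊔ D) ⊓ ∀t.F)) ⊔ A)  ⇔  ((D ⊓ ¬F) ⊓ (((C ⊔ D) ⊓ ∀t.F) ⊓ ¬A)) unsat w.r.t. T
   all branches close; clash {A, ¬A} at x₀
2. Hence ¬((¬D ⊔ F)) ⊑ (¬(((C ⊔ D) ⊓ ∀t.F)) ⊔ A): entailed.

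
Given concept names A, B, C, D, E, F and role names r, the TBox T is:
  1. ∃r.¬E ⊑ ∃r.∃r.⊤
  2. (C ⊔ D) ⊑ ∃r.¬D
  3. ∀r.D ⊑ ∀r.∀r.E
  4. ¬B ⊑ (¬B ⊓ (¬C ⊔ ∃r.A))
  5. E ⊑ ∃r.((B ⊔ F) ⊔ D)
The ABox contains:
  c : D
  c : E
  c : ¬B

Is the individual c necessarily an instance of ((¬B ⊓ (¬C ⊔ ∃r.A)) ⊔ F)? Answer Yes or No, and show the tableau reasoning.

1. c : ((¬B ⊓ (¬C ⊔ ∃r.A)) ⊔ F)?  L(c) = {D, E, ¬B} ∪ {((B ⊔ (C ⊓ ∀r.¬A)) ⊓ ¬F)}
   clash {A, ¬A} at an ∃-successor — c ∈ ((¬B ⊓ (¬C ⊔ ∃r.A)) ⊔ F)
2. Hence c : ((¬B ⊓ (¬C ⊔ ∃r.A)) ⊔ F): entailed.

Yes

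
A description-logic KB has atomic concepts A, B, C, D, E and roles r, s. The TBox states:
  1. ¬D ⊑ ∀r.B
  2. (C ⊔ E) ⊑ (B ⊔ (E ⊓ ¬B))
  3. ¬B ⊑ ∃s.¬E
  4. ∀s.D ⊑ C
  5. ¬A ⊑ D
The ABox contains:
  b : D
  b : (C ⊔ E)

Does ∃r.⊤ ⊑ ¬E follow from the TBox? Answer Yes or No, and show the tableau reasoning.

No

1. ∃r.⊤ ⊑ ¬E  ⇔  (∃r.⊤ ⊓ E) unsat w.r.t. T
   open: L(x₀) ⊇ {A, B, D, E, ∃r.⊤, …} (+ ∃-successors)
2. Hence ∃r.⊤ ⊑ ¬E: not entailed.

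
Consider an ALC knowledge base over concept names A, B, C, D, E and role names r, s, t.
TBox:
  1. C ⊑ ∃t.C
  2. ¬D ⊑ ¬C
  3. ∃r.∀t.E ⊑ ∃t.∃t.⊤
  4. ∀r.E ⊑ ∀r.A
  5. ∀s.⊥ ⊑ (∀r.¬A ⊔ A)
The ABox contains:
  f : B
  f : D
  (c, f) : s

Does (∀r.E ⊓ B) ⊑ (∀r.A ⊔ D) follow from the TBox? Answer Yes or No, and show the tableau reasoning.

Yes

1. (∀r.E ⊓ B) ⊑ (∀r.A ⊔ D)  ⇔  ((∀r.E ⊓ B) ⊓ (∃r.¬A ⊓ ¬D)) unsat w.r.t. T
   all branches close; clash {A, ¬A} at an ∃-successor
2. Hence (∀r.E ⊓ B) ⊑ (∀r.A ⊔ D): entailed.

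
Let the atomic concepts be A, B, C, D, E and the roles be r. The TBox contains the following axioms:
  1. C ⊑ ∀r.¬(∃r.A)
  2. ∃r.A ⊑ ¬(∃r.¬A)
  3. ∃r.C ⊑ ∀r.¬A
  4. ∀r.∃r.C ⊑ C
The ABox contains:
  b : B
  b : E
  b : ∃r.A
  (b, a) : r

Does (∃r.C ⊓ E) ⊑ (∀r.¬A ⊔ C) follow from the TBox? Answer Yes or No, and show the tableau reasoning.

Yes

1. (∃r.C ⊓ E) ⊑ (∀r.¬A ⊔ C)  ⇔  ((∃r.C ⊓ E) ⊓ (∃r.A ⊓ ¬C)) unsat w.r.t. T
   all branches close; clash {C, ¬C} at x₀
2. Hence (∃r.C ⊓ E) ⊑ (∀r.¬A ⊔ C): entailed.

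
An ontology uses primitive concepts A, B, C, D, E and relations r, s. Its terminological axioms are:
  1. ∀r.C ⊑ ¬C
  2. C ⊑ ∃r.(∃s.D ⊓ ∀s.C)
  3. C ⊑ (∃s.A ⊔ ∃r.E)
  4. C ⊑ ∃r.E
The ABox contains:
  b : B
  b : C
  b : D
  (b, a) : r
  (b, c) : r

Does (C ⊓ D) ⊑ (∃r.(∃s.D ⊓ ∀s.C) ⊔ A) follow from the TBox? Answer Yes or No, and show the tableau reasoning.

Yes

1. (C ⊓ D) ⊑ (∃r.(∃s.D ⊓ ∀s.C) ⊔ A)  ⇔  ((C ⊓ D) ⊓ (∀r.(∀s.¬D ⊔ ∃s.¬C) ⊓ ¬A)) unsat w.r.t. T
   all branches close; clash {C, ¬C} at x₀
2. Hence (C ⊓ D) ⊑ (∃r.(∃s.D ⊓ ∀s.C) ⊔ A): entailed.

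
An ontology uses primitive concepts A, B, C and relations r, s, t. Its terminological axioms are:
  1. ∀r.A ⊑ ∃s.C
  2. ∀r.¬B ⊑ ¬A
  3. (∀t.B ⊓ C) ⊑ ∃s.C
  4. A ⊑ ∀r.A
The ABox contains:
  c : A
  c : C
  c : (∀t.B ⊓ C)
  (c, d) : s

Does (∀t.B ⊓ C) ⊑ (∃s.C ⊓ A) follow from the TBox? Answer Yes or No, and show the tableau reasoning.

1. (∀t.B ⊓ C) ⊑ (∃s.C ⊓ A)  ⇔  ((∀t.B ⊓ C) ⊓ (∀s.¬C ⊔ ¬A)) unsat w.r.t. T
   apply at x₀: (∀t.B ⊓ C)⊑∃s.C
   open: L(x₀) ⊇ {C, ¬A, ∀t.B, ∃r.¬A, ∃s.C} (+ ∃-successors)
2. Hence (∀t.B ⊓ C) ⊑ (∃s.C ⊓ A): not entailed.

No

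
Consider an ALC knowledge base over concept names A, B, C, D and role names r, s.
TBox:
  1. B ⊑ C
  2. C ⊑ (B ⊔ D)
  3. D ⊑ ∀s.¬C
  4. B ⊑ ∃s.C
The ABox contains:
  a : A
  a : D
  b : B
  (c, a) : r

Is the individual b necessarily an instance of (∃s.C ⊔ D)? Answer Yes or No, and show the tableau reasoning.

1. b : (∃s.C ⊔ D)?  L(b) = {B} ∪ {(∀s.¬C ⊓ ¬D)}
   clash {C, ¬C} at an ∃-successor — b ∈ (∃s.C ⊔ D)
2. Hence b : (∃s.C ⊔ D): entailed.

Yes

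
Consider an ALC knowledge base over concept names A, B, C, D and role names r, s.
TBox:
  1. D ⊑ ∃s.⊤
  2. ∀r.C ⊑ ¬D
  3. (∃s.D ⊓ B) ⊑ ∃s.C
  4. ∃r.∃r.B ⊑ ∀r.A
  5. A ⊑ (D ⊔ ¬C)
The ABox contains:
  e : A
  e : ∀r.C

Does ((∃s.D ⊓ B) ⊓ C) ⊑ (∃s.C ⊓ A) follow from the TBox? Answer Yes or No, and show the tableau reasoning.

No

1. ((∃s.D ⊓ B) ⊓ C) ⊑ (∃s.C ⊓ A)  ⇔  (((∃s.D ⊓ B) ⊓ C) ⊓ (∀s.¬C ⊔ ¬A)) unsat w.r.t. T
   apply at x₀: (∃s.D ⊓ B)⊑∃s.C
   open: L(x₀) ⊇ {B, C, ¬A, ¬D, ∀r.∀r.¬B, …} (+ ∃-successors)
2. Hence ((∃s.D ⊓ B) ⊓ C) ⊑ (∃s.C ⊓ A): not entailed.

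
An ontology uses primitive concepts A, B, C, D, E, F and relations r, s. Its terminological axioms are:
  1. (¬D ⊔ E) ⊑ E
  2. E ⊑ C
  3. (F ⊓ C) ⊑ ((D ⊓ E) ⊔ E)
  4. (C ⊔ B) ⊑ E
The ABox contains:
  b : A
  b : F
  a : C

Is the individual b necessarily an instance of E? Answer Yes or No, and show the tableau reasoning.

No

1. b : E?  L(b) = {A, F} ∪ {¬E}
   open: L(b) ⊇ {A, D, F, ¬B, ¬C, …} — b ∉ E possible
2. Hence b : E: not entailed.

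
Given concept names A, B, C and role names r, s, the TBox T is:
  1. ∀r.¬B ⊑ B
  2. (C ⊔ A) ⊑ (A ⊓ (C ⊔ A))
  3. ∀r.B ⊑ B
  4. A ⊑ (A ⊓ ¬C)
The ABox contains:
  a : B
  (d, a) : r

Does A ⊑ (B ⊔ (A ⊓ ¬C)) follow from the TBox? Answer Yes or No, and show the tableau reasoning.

1. A ⊑ (B ⊔ (A ⊓ ¬C))  ⇔  (A ⊓ (¬B ⊓ (¬A ⊔ C))) unsat w.r.t. T
   all branches close; clash {B, ¬B} at x₀
2. Hence A ⊑ (B ⊔ (A ⊓ ¬C)): entailed.

Yes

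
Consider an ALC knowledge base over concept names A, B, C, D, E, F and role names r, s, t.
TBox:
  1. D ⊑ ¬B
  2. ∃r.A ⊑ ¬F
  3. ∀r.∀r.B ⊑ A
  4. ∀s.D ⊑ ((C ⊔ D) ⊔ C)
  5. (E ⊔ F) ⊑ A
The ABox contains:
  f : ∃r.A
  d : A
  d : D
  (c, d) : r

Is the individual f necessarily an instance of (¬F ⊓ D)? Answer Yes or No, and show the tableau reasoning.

1. f : (¬F ⊓ D)?  L(f) = {∃r.A} ∪ {(F ⊔ ¬D)}
   apply at f: ∃r.A⊑¬F
   open: L(f) ⊇ {¬D, ¬E, ¬F, ∃r.A, ∃r.∃r.¬B, …} (+ ∃-successors) — f ∉ (¬F ⊓ D) possible
2. Hence f : (¬F ⊓ D): not entailed.

No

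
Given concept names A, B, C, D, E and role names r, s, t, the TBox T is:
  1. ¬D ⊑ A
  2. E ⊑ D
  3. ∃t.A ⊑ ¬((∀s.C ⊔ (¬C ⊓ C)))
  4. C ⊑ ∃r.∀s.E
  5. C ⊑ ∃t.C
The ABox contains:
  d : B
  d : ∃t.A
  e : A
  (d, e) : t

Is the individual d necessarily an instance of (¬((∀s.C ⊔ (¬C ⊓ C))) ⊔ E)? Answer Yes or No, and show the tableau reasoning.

Yes

1. d : (¬((∀s.C ⊔ (¬C ⊓ C))) ⊔ E)?  L(d) = {B, ∃t.A} ∪ {((∀s.C ⊔ (¬C ⊓ C)) ⊓ ¬E)}
   clash {C, ¬C} at d — d ∈ (¬((∀s.C ⊔ (¬C ⊓ C))) ⊔ E)
2. Hence d : (¬((∀s.C ⊔ (¬C ⊓ C))) ⊔ E): entailed.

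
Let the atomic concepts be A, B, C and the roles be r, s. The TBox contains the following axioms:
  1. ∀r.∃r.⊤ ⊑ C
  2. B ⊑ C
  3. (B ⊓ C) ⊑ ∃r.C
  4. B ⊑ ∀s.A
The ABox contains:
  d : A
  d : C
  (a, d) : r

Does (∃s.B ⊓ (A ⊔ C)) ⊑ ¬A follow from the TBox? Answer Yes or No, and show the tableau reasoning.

No

1. (∃s.B ⊓ (A ⊔ C)) ⊑ ¬A  ⇔  ((∃s.B ⊓ (A ⊔ C)) ⊓ A) unsat w.r.t. T
   open: L(x₀) ⊇ {A, ¬B, ∃r.∀r.⊥, ∃s.B} (+ ∃-successors)
2. Hence (∃s.B ⊓ (A ⊔ C)) ⊑ ¬A: not entailed.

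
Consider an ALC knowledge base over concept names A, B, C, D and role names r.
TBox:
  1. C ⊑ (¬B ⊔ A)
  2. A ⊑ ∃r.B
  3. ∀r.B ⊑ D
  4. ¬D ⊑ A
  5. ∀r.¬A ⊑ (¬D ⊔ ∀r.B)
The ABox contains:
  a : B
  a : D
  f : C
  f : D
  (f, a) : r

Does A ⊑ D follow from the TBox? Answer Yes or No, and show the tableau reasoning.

No

1. A ⊑ D  ⇔  (A ⊓ ¬D) unsat w.r.t. T
   apply at x₀: A⊑∃r.B
   open: L(x₀) ⊇ {A, ¬C, ¬D, ∃r.A, ∃r.B, …} (+ ∃-successors)
2. Hence A ⊑ D: not entailed.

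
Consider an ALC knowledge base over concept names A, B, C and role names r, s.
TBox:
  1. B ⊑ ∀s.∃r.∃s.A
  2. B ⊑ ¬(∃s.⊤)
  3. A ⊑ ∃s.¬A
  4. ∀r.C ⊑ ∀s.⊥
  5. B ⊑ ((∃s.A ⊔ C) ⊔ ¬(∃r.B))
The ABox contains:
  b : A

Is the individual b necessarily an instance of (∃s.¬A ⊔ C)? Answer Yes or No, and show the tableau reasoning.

Yes

1. b : (∃s.¬A ⊔ C)?  L(b) = {A} ∪ {(∀s.A ⊓ ¬C)}
   clash ⊥ at an ∃-successor — b ∈ (∃s.¬A ⊔ C)
2. Hence b : (∃s.¬A ⊔ C): entailed.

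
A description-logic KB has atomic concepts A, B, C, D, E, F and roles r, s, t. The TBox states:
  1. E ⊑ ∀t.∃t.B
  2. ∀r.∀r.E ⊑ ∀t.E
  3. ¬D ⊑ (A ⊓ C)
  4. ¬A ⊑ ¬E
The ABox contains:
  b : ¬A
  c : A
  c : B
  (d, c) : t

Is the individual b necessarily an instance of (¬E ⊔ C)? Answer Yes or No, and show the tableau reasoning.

1. b : (¬E ⊔ C)?  L(b) = {¬A} ∪ {(E ⊓ ¬C)}
   clash {E, ¬E} at b — b ∈ (¬E ⊔ C)
2. Hence b : (¬E ⊔ C): entailed.

Yes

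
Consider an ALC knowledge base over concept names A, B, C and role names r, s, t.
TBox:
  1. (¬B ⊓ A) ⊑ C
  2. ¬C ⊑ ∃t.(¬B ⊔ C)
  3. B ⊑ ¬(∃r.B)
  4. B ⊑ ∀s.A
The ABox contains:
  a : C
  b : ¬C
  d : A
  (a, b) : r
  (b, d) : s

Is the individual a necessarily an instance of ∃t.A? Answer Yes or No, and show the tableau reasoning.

No

1. a : ∃t.A?  L(a) = {C} ∪ {∀t.¬A}
   open: L(a) ⊇ {C, ¬B, ∀t.¬A} — a ∉ ∃t.A possible
2. Hence a : ∃t.A: not entailed.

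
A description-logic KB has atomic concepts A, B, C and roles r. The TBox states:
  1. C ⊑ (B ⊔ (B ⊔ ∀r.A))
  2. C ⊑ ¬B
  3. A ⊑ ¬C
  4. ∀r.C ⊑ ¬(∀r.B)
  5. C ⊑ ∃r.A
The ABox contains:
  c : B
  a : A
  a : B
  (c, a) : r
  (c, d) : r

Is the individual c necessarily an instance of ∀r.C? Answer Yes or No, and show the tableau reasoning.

No

1. c : ∀r.C?  L(c) = {B} ∪ {∃r.¬C}
   open: L(c) ⊇ {B, ¬A, ¬C, ∃r.¬C} (+ ∃-successors) — c ∉ ∀r.C possible
2. Hence c : ∀r.C: not entailed.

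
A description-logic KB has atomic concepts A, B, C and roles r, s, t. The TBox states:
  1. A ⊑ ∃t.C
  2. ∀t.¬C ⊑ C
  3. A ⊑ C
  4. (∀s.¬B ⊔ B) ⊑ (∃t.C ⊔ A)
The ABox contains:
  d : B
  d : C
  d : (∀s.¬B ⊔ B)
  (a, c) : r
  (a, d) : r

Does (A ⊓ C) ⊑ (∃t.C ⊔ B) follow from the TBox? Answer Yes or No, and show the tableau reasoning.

Yes

1. (A ⊓ C) ⊑ (∃t.C ⊔ B)  ⇔  ((A ⊓ C) ⊓ (∀t.¬C ⊓ ¬B)) unsat w.r.t. T
   all branches close; clash {C, ¬C} at an ∃-successor
2. Hence (A ⊓ C) ⊑ (∃t.C ⊔ B): entailed.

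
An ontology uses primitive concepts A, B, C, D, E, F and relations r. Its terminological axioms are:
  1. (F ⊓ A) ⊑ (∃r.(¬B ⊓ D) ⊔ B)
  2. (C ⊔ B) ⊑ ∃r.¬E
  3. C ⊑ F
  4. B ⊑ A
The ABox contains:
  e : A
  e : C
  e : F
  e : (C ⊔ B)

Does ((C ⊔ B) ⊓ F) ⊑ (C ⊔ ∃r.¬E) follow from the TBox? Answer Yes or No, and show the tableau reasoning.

1. ((C ⊔ B) ⊓ F) ⊑ (C ⊔ ∃r.¬E)  ⇔  (((C ⊔ B) ⊓ F) ⊓ (¬C ⊓ ∀r.E)) unsat w.r.t. T
   all branches close; clash {E, ¬E} at an ∃-successor
2. Hence ((C ⊔ B) ⊓ F) ⊑ (C ⊔ ∃r.¬E): entailed.

Yes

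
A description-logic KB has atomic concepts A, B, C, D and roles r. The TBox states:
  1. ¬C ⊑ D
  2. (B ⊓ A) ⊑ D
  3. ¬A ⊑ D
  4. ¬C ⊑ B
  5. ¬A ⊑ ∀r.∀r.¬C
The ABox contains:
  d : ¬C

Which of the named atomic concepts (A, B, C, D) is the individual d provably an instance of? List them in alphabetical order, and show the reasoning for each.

{B, D}

1. d : A?  L(d) = {¬C} ∪ {¬A}
   apply at d: ¬C⊑D; ¬A⊑D; ¬C⊑B
   open: L(d) ⊇ {B, D, ¬A, ¬C, ∀r.∀r.¬C} — d ∉ A possible
2. d : B?  L(d) = {¬C} ∪ {¬B}
   clash {B, ¬B} at d — d ∈ B
3. d : C?  L(d) = {¬C} ∪ {¬C}
   apply at d: ¬C⊑D; ¬C⊑B
   open: L(d) ⊇ {A, B, D, ¬C} — d ∉ C possible
4. d : D?  L(d) = {¬C} ∪ {¬D}
   clash {D, ¬D} at d — d ∈ D
5. Entailed for d: {B, D}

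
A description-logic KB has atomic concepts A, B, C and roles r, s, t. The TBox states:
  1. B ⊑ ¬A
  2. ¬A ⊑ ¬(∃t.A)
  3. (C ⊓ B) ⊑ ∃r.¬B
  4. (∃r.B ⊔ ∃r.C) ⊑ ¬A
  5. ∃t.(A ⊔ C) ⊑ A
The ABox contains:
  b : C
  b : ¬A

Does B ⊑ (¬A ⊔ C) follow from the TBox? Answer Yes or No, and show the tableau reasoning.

Yes

1. B ⊑ (¬A ⊔ C)  ⇔  (B ⊓ (A ⊓ ¬C)) unsat w.r.t. T
   all branches close; clash {A, ¬A} at x₀
2. Hence B ⊑ (¬A ⊔ C): entailed.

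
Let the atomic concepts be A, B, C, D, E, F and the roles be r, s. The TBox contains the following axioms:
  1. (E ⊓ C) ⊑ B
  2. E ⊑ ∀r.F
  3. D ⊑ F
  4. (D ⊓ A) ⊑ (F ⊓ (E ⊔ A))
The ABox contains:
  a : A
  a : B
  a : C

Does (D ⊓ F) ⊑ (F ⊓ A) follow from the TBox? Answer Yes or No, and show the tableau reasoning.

1. (D ⊓ F) ⊑ (F ⊓ A)  ⇔  ((D ⊓ F) ⊓ (¬F ⊔ ¬A)) unsat w.r.t. T
   open: L(x₀) ⊇ {D, F, ¬A, ¬E}
2. Hence (D ⊓ F) ⊑ (F ⊓ A): not entailed.

No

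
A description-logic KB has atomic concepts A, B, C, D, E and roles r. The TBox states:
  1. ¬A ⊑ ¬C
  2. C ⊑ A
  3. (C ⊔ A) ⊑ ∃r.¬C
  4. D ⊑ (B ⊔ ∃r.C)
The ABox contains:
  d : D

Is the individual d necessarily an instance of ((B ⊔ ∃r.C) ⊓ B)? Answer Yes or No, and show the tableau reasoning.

No

1. d : ((B ⊔ ∃r.C) ⊓ B)?  L(d) = {D} ∪ {((¬B ⊓ ∀r.¬C) ⊔ ¬B)}
   apply at d: D⊑(B ⊔ ∃r.C)
   open: L(d) ⊇ {A, D, ¬B, ∃r.C, ∃r.¬C} (+ ∃-successors) — d ∉ ((B ⊔ ∃r.C) ⊓ B) possible
2. Hence d : ((B ⊔ ∃r.C) ⊓ B): not entailed.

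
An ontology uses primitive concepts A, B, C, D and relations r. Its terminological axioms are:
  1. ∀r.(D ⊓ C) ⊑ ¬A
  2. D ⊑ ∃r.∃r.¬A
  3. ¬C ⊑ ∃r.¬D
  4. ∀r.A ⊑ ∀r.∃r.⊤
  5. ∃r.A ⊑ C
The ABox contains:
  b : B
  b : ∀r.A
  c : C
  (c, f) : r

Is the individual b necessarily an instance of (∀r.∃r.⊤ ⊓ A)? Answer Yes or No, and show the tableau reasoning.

1. b : (∀r.∃r.⊤ ⊓ A)?  L(b) = {B, ∀r.A} ∪ {(∃r.∀r.⊥ ⊔ ¬A)}
   apply at b: ∀r.A⊑∀r.∃r.⊤
   open: L(b) ⊇ {B, C, ¬A, ¬D, ∀r.A, …} — b ∉ (∀r.∃r.⊤ ⊓ A) possible
2. Hence b : (∀r.∃r.⊤ ⊓ A): not entailed.

No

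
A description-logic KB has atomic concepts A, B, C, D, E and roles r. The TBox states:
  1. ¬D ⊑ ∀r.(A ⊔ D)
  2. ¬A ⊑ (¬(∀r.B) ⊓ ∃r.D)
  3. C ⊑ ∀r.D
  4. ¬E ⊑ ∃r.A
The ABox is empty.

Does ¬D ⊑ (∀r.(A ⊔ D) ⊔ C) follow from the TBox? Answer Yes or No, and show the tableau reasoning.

1. ¬D ⊑ (∀r.(A ⊔ D) ⊔ C)  ⇔  (¬D ⊓ (∃r.(¬A ⊓ ¬D) ⊓ ¬C)) unsat w.r.t. T
   all branches close; clash {D, ¬D} at an ∃-successor
2. Hence ¬D ⊑ (∀r.(A ⊔ D) ⊔ C): entailed.

Yes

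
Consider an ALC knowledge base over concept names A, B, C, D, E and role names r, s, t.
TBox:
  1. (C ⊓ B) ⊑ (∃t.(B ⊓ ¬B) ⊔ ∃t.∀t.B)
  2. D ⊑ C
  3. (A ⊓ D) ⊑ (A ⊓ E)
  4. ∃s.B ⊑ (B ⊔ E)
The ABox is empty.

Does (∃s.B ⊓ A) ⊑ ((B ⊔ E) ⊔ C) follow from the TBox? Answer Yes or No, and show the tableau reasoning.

1. (∃s.B ⊓ A) ⊑ ((B ⊔ E) ⊔ C)  ⇔  ((∃s.B ⊓ A) ⊓ ((¬B ⊓ ¬E) ⊓ ¬C)) unsat w.r.t. T
   all branches close; clash {C, ¬C} at x₀
2. Hence (∃s.B ⊓ A) ⊑ ((B ⊔ E) ⊔ C): entailed.

Yes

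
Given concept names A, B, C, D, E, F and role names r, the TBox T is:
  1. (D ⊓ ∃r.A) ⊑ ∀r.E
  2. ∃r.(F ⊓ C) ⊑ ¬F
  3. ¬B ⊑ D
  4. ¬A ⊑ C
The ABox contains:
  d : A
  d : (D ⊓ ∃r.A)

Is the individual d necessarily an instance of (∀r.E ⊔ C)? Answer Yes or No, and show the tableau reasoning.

Yes

1. d : (∀r.E ⊔ C)?  L(d) = {A, (D ⊓ ∃r.A)} ∪ {(∃r.¬E ⊓ ¬C)}
   clash {E, ¬E} at an ∃-successor — d ∈ (∀r.E ⊔ C)
2. Hence d : (∀r.E ⊔ C): entailed.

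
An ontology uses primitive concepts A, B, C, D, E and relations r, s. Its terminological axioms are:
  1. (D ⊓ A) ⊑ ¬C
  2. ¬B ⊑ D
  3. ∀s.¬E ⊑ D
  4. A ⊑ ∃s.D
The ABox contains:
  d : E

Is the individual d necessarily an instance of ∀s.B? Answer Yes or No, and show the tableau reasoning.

No

1. d : ∀s.B?  L(d) = {E} ∪ {∃s.¬B}
   open: L(d) ⊇ {B, E, ¬A, ∃s.E, ∃s.¬B} (+ ∃-successors) — d ∉ ∀s.B possible
2. Hence d : ∀s.B: not entailed.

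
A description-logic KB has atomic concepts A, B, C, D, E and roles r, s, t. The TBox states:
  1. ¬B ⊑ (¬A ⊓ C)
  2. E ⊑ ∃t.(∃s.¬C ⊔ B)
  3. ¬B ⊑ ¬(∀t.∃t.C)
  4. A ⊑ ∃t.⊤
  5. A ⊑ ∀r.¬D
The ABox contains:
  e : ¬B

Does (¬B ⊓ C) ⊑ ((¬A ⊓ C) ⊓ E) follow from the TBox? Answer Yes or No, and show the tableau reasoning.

1. (¬B ⊓ C) ⊑ ((¬A ⊓ C) ⊓ E)  ⇔  ((¬B ⊓ C) ⊓ ((A ⊔ ¬C) ⊔ ¬E)) unsat w.r.t. T
   apply at x₀: ¬B⊑(¬A ⊓ C); ¬B⊑¬(∀t.∃t.C)
   open: L(x₀) ⊇ {C, ¬A, ¬B, ¬E, ∃t.∀t.¬C} (+ ∃-successors)
2. Hence (¬B ⊓ C) ⊑ ((¬A ⊓ C) ⊓ E): not entailed.

No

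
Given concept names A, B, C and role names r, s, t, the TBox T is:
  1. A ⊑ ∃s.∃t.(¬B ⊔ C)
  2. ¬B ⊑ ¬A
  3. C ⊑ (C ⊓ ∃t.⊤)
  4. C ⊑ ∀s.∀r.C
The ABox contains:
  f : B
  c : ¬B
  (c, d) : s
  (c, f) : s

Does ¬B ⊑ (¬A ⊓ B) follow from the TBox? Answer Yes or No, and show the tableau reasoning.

1. ¬B ⊑ (¬A ⊓ B)  ⇔  (¬B ⊓ (A ⊔ ¬B)) unsat w.r.t. T
   apply at x₀: ¬B⊑¬A
   open: L(x₀) ⊇ {¬A, ¬B, ¬C}
2. Hence ¬B ⊑ (¬A ⊓ B): not entailed.

No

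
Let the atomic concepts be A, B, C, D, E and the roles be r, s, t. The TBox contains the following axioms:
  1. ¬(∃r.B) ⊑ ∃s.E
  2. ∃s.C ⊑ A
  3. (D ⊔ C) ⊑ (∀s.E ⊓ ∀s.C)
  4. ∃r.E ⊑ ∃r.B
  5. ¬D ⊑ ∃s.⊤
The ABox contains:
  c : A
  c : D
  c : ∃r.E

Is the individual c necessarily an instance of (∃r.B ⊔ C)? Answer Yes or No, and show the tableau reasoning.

1. c : (∃r.B ⊔ C)?  L(c) = {A, D, ∃r.E} ∪ {(∀r.¬B ⊓ ¬C)}
   clash {B, ¬B} at an ∃-successor — c ∈ (∃r.B ⊔ C)
2. Hence c : (∃r.B ⊔ C): entailed.

Yes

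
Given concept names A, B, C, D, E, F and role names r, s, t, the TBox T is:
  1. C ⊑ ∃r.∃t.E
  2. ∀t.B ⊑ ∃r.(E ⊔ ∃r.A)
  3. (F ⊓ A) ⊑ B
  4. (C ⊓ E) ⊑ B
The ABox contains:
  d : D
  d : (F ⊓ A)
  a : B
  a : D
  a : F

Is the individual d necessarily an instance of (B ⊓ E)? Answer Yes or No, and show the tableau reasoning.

1. d : (B ⊓ E)?  L(d) = {D, (F ⊓ A)} ∪ {(¬B ⊔ ¬E)}
   apply at d: (F ⊓ A)⊑B
   open: L(d) ⊇ {A, B, D, F, ¬C, …} (+ ∃-successors) — d ∉ (B ⊓ E) possible
2. Hence d : (B ⊓ E): not entailed.

No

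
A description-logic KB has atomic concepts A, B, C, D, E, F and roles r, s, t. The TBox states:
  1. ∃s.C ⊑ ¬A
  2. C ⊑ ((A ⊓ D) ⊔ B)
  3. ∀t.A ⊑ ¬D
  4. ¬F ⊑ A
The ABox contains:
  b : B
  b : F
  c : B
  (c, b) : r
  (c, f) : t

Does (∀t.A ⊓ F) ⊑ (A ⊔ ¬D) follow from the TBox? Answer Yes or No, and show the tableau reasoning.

Yes

1. (∀t.A ⊓ F) ⊑ (A ⊔ ¬D)  ⇔  ((∀t.A ⊓ F) ⊓ (¬A ⊓ D)) unsat w.r.t. T
   all branches close; clash {D, ¬D} at x₀
2. Hence (∀t.A ⊓ F) ⊑ (A ⊔ ¬D): entailed.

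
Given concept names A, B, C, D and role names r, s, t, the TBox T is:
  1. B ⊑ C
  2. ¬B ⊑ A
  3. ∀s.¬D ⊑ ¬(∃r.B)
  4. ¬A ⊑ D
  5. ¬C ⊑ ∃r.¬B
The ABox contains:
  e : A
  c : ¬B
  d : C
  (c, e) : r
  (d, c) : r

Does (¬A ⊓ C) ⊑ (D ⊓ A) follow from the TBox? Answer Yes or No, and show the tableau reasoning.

1. (¬A ⊓ C) ⊑ (D ⊓ A)  ⇔  ((¬A ⊓ C) ⊓ (¬D ⊔ ¬A)) unsat w.r.t. T
   apply at x₀: ¬A⊑D
   open: L(x₀) ⊇ {B, C, D, ¬A, ∃s.D} (+ ∃-successors)
2. Hence (¬A ⊓ C) ⊑ (D ⊓ A): not entailed.

No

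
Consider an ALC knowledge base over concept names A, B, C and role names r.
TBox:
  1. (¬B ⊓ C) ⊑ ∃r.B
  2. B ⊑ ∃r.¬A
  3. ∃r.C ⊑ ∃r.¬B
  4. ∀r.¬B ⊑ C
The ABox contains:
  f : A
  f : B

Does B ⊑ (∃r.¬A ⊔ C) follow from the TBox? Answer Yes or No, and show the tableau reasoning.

Yes

1. B ⊑ (∃r.¬A ⊔ C)  ⇔  (B ⊓ (∀r.A ⊓ ¬C)) unsat w.r.t. T
   all branches close; clash {C, ¬C} at x₀
2. Hence B ⊑ (∃r.¬A ⊔ C): entailed.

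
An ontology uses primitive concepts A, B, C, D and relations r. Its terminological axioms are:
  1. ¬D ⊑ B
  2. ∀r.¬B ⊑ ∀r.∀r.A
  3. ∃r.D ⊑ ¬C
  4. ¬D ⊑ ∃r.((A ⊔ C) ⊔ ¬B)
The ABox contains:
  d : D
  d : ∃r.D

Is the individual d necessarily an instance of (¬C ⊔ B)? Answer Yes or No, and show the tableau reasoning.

Yes

1. d : (¬C ⊔ B)?  L(d) = {D, ∃r.D} ∪ {(C ⊓ ¬B)}
   clash {C, ¬C} at d — d ∈ (¬C ⊔ B)
2. Hence d : (¬C ⊔ B): entailed.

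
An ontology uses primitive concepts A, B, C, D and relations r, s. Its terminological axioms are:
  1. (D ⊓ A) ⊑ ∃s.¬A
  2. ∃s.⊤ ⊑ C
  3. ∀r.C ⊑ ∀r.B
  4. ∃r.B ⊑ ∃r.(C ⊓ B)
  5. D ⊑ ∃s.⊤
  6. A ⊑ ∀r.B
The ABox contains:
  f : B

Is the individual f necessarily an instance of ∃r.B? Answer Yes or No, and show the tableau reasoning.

No

1. f : ∃r.B?  L(f) = {B} ∪ {∀r.¬B}
   open: L(f) ⊇ {B, ¬A, ¬D, ∀r.¬B, ∀s.⊥, …} (+ ∃-successors) — f ∉ ∃r.B possible
2. Hence f : ∃r.B: not entailed.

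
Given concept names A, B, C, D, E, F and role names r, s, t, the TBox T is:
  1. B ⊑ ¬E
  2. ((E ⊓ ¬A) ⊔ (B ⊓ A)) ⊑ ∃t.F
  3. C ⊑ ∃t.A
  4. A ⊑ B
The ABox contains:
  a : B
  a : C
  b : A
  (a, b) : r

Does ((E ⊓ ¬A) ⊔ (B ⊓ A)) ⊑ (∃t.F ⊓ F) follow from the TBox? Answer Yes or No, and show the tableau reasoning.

No

1. ((E ⊓ ¬A) ⊔ (B ⊓ A)) ⊑ (∃t.F ⊓ F)  ⇔  (((E ⊓ ¬A) ⊔ (B ⊓ A)) ⊓ (∀t.¬F ⊔ ¬F)) unsat w.r.t. T
   apply at x₀: ((E ⊓ ¬A) ⊔ (B ⊓ A))⊑∃t.F
   open: L(x₀) ⊇ {E, ¬A, ¬B, ¬C, ¬F, …} (+ ∃-successors)
2. Hence ((E ⊓ ¬A) ⊔ (B ⊓ A)) ⊑ (∃t.F ⊓ F): not entailed.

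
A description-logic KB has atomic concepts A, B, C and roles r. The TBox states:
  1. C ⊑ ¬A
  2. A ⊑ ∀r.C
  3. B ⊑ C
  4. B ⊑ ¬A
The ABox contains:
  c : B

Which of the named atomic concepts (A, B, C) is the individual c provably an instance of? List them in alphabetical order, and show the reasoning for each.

{B, C}

1. c : A?  L(c) = {B} ∪ {¬A}
   apply at c: B⊑C
   open: L(c) ⊇ {B, C, ¬A} — c ∉ A possible
2. c : B?  L(c) = {B} ∪ {¬B}
   clash {B, ¬B} at c — c ∈ B
3. c : C?  L(c) = {B} ∪ {¬C}
   clash {C, ¬C} at c — c ∈ C
4. Entailed for c: {B, C}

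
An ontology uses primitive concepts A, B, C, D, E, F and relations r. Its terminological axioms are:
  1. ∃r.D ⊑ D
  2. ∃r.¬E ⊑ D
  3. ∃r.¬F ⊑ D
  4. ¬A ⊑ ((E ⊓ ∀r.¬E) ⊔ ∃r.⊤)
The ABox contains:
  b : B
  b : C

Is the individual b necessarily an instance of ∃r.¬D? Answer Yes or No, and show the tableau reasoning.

No

1. b : ∃r.¬D?  L(b) = {B, C} ∪ {∀r.D}
   open: L(b) ⊇ {A, B, C, ∀r.D, ∀r.E, …} — b ∉ ∃r.¬D possible
2. Hence b : ∃r.¬D: not entailed.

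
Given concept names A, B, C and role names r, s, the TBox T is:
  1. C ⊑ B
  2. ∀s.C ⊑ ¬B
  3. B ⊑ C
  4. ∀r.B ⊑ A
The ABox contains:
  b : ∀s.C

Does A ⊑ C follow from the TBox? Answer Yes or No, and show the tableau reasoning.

1. A ⊑ C  ⇔  (A ⊓ ¬C) unsat w.r.t. T
   open: L(x₀) ⊇ {A, ¬B, ¬C}
2. Hence A ⊑ C: not entailed.

No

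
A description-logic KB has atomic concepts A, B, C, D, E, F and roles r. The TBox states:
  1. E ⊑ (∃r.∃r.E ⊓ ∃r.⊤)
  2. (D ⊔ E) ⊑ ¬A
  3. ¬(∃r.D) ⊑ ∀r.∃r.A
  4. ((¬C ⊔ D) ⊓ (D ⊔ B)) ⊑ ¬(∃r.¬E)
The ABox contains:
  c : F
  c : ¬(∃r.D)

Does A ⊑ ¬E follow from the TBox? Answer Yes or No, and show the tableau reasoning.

1. A ⊑ ¬E  ⇔  (A ⊓ E) unsat w.r.t. T
   all branches close; clash {A, ¬A} at x₀
2. Hence A ⊑ ¬E: entailed.

Yes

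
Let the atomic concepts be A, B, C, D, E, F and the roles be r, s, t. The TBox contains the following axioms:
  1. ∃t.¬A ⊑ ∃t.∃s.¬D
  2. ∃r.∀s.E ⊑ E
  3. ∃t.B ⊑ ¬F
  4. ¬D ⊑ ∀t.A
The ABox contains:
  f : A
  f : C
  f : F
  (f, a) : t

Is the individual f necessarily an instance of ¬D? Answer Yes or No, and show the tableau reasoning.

1. f : ¬D?  L(f) = {A, C, F} ∪ {D}
   open: L(f) ⊇ {A, C, D, F, ∀r.∃s.¬E, …} — f ∉ ¬D possible
2. Hence f : ¬D: not entailed.

No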